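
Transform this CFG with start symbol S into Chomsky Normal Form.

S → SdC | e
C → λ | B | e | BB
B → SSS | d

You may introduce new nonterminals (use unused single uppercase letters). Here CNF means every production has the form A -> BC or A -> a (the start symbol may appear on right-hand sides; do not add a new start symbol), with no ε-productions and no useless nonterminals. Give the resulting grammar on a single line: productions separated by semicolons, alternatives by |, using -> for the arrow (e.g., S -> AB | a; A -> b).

Nullable: {C}; after ε-elimination: S -> e | Sd | SdC; B -> d | SSS; C -> B | e | BB.
After unit-elimination: S -> e | Sd | SdC; B -> d | SSS; C -> d | e | BB | SSS.
TERM: introduce A -> d and substitute in every rule of length ≥2.
BIN: B -> SSS becomes B -> SD, D -> SS; C -> SSS becomes C -> SE, E -> SS; S -> SAC becomes S -> SF, F -> AC.

S -> e | SA | SF; A -> d; B -> d | SD; C -> d | e | BB | SE; D -> SS; E -> SS; F -> AC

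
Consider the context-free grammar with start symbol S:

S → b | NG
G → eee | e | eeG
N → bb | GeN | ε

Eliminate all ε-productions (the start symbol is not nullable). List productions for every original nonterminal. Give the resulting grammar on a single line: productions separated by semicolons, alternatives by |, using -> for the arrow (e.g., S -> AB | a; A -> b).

S -> G | b | NG; G -> e | eeG | eee; N -> Ge | bb | GeN

Nullable set: {N}.
S -> NG: N nullable, giving G | NG.
Drop N -> ε.
N -> GeN: N nullable, giving Ge | GeN.
Unchanged (no nullable symbols): S -> b; G -> e; G -> eeG; G -> eee; N -> bb.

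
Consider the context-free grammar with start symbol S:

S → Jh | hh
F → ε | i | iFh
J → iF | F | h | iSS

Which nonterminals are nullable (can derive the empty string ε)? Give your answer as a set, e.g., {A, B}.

{F, J}

Directly nullable (have an ε-rule): {F}.
J is nullable via J -> F (every symbol on the right is already known nullable).
Not nullable: S — each has a terminal in every rule's right-hand side or depends on a non-nullable symbol.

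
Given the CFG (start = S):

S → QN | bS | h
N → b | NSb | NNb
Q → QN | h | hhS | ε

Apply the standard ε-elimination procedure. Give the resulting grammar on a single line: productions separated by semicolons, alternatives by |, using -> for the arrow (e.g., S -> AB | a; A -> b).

S -> N | h | QN | bS; N -> b | NNb | NSb; Q -> N | h | QN | hhS

Nullable set: {Q}.
S -> QN: Q nullable, giving N | QN.
Drop Q -> ε.
Q -> QN: Q nullable, giving N | QN.
Unchanged (no nullable symbols): S -> bS; S -> h; N -> NNb; N -> NSb; N -> b; Q -> h; Q -> hhS.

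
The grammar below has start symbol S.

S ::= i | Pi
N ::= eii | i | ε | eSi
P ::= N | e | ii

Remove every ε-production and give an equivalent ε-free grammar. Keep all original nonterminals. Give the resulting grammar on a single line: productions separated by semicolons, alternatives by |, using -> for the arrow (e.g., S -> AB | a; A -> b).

S -> i | Pi; N -> i | eSi | eii; P -> N | e | ii

Nullable set: {N, P}.
S -> Pi: P nullable, giving Pi | i.
Drop N -> ε.
P -> N: N nullable, giving N.
Unchanged (no nullable symbols): S -> i; N -> eSi; N -> eii; N -> i; P -> e; P -> ii.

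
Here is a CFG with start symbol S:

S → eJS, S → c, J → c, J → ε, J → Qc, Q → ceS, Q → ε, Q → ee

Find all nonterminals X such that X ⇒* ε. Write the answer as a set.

Directly nullable (have an ε-rule): {J, Q}.
Not nullable: S — each has a terminal in every rule's right-hand side or depends on a non-nullable symbol.

{J, Q}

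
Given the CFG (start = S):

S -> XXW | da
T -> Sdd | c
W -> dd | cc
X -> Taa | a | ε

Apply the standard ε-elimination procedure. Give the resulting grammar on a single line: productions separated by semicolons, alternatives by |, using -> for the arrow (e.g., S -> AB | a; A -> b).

S -> W | XW | da | XXW; T -> c | Sdd; W -> cc | dd; X -> a | Taa

Nullable set: {X}.
S -> XXW: X, X nullable, giving W | XW | XXW.
Drop X -> ε.
Unchanged (no nullable symbols): S -> da; T -> Sdd; T -> c; W -> cc; W -> dd; X -> Taa; X -> a.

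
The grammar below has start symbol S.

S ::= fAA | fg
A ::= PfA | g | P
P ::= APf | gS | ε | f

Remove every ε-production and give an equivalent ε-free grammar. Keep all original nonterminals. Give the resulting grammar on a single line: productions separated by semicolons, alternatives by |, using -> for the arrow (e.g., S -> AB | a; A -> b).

S -> f | fA | fg | fAA; A -> P | f | g | Pf | fA | PfA; P -> f | Af | Pf | gS | APf

Nullable set: {A, P}.
S -> fAA: A, A nullable, giving f | fA | fAA.
A -> P: P nullable, giving P.
A -> PfA: P, A nullable, giving Pf | PfA | f | fA.
Drop P -> ε.
P -> APf: A, P nullable, giving APf | Af | Pf | f.
Unchanged (no nullable symbols): S -> fg; A -> g; P -> f; P -> gS.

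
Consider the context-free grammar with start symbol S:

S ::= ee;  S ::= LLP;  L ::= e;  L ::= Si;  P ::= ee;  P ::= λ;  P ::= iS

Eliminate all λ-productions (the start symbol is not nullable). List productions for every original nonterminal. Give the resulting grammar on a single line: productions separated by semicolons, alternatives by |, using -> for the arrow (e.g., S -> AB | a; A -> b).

S -> LL | ee | LLP; L -> e | Si; P -> ee | iS

Nullable set: {P}.
S -> LLP: P nullable, giving LL | LLP.
Drop P -> λ.
Unchanged (no nullable symbols): S -> ee; L -> Si; L -> e; P -> ee; P -> iS.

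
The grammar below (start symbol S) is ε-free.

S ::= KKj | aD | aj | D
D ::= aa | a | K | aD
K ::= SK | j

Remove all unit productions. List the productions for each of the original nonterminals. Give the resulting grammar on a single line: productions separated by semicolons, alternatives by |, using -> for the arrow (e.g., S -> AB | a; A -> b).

S -> a | j | SK | aD | aa | aj | KKj; D -> a | j | SK | aD | aa; K -> j | SK

Unit productions: D->K, S->D.
Unit pairs (A ⇒* B via units): (D,K), (S,D), (S,K).
S: inherits non-unit rules of {D, K, S} → KKj | SK | a | aD | aa | aj | j.
D: inherits non-unit rules of {D, K} → SK | a | aD | aa | j.
K: inherits non-unit rules of {K} → SK | j.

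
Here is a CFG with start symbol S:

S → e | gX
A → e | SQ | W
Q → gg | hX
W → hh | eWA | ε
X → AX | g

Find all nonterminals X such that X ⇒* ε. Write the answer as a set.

Directly nullable (have an ε-rule): {W}.
A is nullable via A -> W (every symbol on the right is already known nullable).
Not nullable: Q, S, X — each has a terminal in every rule's right-hand side or depends on a non-nullable symbol.

{A, W}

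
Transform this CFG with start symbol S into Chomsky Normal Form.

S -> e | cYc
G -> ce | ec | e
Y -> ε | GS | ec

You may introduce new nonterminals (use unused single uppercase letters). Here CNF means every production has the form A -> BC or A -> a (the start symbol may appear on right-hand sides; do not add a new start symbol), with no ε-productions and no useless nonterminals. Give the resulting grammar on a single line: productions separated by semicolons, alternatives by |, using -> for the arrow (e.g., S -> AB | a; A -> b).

S -> e | AA | AC; A -> c; B -> e; C -> YA; G -> e | AB | BA; Y -> BA | GS

Nullable: {Y}; after ε-elimination: S -> e | cc | cYc; G -> e | ce | ec; Y -> GS | ec.
No unit productions to eliminate.
TERM: introduce A -> c, B -> e and substitute in every rule of length ≥2.
BIN: S -> AYA becomes S -> AC, C -> YA.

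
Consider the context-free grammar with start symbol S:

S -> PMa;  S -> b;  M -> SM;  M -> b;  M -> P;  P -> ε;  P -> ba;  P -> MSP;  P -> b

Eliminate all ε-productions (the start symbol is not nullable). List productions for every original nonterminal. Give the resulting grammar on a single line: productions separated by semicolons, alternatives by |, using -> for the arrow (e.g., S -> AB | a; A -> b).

S -> a | b | Ma | Pa | PMa; M -> P | S | b | SM; P -> S | b | MS | SP | ba | MSP

Nullable set: {M, P}.
S -> PMa: P, M nullable, giving Ma | PMa | Pa | a.
M -> P: P nullable, giving P.
M -> SM: M nullable, giving S | SM.
Drop P -> ε.
P -> MSP: M, P nullable, giving MS | MSP | S | SP.
Unchanged (no nullable symbols): S -> b; M -> b; P -> b; P -> ba.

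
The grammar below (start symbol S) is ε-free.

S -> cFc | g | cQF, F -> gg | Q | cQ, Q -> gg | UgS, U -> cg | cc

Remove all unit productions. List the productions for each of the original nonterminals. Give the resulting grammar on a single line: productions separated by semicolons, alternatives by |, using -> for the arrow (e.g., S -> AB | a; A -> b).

S -> g | cFc | cQF; F -> cQ | gg | UgS; Q -> gg | UgS; U -> cc | cg

Unit productions: F->Q.
Unit pairs (A ⇒* B via units): (F,Q).
S: inherits non-unit rules of {S} → cFc | cQF | g.
F: inherits non-unit rules of {F, Q} → UgS | cQ | gg.
Q: inherits non-unit rules of {Q} → UgS | gg.
U: inherits non-unit rules of {U} → cc | cg.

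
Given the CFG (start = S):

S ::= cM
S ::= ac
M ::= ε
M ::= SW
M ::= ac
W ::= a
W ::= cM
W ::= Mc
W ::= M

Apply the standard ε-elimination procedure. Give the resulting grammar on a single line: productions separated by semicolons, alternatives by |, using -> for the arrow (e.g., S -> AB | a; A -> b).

S -> c | ac | cM; M -> S | SW | ac; W -> M | a | c | Mc | cM

Nullable set: {M, W}.
S -> cM: M nullable, giving c | cM.
Drop M -> ε.
M -> SW: W nullable, giving S | SW.
W -> M: M nullable, giving M.
W -> Mc: M nullable, giving Mc | c.
W -> cM: M nullable, giving c | cM.
Unchanged (no nullable symbols): S -> ac; M -> ac; W -> a.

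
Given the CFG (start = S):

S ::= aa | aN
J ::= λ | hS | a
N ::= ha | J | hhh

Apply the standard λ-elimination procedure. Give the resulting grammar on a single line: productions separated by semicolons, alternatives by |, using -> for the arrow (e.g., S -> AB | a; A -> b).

S -> a | aN | aa; J -> a | hS; N -> J | ha | hhh

Nullable set: {J, N}.
S -> aN: N nullable, giving a | aN.
Drop J -> λ.
N -> J: J nullable, giving J.
Unchanged (no nullable symbols): S -> aa; J -> a; J -> hS; N -> ha; N -> hhh.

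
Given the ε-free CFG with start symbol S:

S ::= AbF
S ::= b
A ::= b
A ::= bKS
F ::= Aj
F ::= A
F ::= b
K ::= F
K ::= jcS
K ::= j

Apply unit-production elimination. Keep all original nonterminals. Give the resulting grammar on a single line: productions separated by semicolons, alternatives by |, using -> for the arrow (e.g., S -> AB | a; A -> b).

S -> b | AbF; A -> b | bKS; F -> b | Aj | bKS; K -> b | j | Aj | bKS | jcS

Unit productions: F->A, K->F.
Unit pairs (A ⇒* B via units): (F,A), (K,A), (K,F).
S: inherits non-unit rules of {S} → AbF | b.
A: inherits non-unit rules of {A} → b | bKS.
F: inherits non-unit rules of {A, F} → Aj | b | bKS.
K: inherits non-unit rules of {A, F, K} → Aj | b | bKS | j | jcS.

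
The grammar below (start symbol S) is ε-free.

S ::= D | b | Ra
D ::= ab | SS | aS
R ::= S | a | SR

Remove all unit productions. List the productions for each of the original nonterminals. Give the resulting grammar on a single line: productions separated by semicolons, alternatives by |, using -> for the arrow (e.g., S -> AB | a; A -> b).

S -> b | Ra | SS | aS | ab; D -> SS | aS | ab; R -> a | b | Ra | SR | SS | aS | ab

Unit productions: R->S, S->D.
Unit pairs (A ⇒* B via units): (R,D), (R,S), (S,D).
S: inherits non-unit rules of {D, S} → Ra | SS | aS | ab | b.
D: inherits non-unit rules of {D} → SS | aS | ab.
R: inherits non-unit rules of {D, R, S} → Ra | SR | SS | a | aS | ab | b.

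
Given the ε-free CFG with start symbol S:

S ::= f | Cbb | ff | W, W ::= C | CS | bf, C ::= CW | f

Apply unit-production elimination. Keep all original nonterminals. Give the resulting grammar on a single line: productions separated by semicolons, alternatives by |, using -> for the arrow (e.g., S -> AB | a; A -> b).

S -> f | CS | CW | bf | ff | Cbb; C -> f | CW; W -> f | CS | CW | bf

Unit productions: S->W, W->C.
Unit pairs (A ⇒* B via units): (S,C), (S,W), (W,C).
S: inherits non-unit rules of {C, S, W} → CS | CW | Cbb | bf | f | ff.
C: inherits non-unit rules of {C} → CW | f.
W: inherits non-unit rules of {C, W} → CS | CW | bf | f.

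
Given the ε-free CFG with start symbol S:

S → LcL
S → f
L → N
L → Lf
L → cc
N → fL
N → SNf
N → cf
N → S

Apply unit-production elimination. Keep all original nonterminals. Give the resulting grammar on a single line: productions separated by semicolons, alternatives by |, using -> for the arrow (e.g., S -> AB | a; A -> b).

S -> f | LcL; L -> f | Lf | cc | cf | fL | LcL | SNf; N -> f | cf | fL | LcL | SNf

Unit productions: L->N, N->S.
Unit pairs (A ⇒* B via units): (L,N), (L,S), (N,S).
S: inherits non-unit rules of {S} → LcL | f.
L: inherits non-unit rules of {L, N, S} → LcL | Lf | SNf | cc | cf | f | fL.
N: inherits non-unit rules of {N, S} → LcL | SNf | cf | f | fL.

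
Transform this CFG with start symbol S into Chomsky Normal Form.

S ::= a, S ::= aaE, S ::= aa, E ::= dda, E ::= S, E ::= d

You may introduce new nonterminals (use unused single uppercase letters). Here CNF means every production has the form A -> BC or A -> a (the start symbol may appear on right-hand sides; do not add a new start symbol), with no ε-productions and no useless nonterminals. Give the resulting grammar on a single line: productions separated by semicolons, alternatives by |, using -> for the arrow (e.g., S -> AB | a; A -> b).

S -> a | AA | AF; A -> a; B -> d; C -> AE; D -> BA; E -> a | d | AA | AC | BD; F -> AE

No ε-productions.
After unit-elimination: S -> a | aa | aaE; E -> a | d | aa | aaE | dda.
TERM: introduce A -> a, B -> d and substitute in every rule of length ≥2.
BIN: E -> AAE becomes E -> AC, C -> AE; E -> BBA becomes E -> BD, D -> BA; S -> AAE becomes S -> AF, F -> AE.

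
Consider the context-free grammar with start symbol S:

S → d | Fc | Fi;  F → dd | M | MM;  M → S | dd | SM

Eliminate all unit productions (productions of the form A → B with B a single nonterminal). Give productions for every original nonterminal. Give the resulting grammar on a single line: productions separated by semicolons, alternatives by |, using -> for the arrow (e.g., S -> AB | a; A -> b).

Unit productions: F->M, M->S.
Unit pairs (A ⇒* B via units): (F,M), (F,S), (M,S).
S: inherits non-unit rules of {S} → Fc | Fi | d.
F: inherits non-unit rules of {F, M, S} → Fc | Fi | MM | SM | d | dd.
M: inherits non-unit rules of {M, S} → Fc | Fi | SM | d | dd.

S -> d | Fc | Fi; F -> d | Fc | Fi | MM | SM | dd; M -> d | Fc | Fi | SM | dd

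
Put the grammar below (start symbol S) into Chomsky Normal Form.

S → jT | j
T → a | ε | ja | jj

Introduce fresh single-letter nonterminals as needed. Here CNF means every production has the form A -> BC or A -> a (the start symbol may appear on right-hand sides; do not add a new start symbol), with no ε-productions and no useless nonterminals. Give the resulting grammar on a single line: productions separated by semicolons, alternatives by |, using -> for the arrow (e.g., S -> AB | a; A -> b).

S -> j | AT; A -> j; B -> a; T -> a | AA | AB

Nullable: {T}; after ε-elimination: S -> j | jT; T -> a | ja | jj.
No unit productions to eliminate.
TERM: introduce B -> a, A -> j and substitute in every rule of length ≥2.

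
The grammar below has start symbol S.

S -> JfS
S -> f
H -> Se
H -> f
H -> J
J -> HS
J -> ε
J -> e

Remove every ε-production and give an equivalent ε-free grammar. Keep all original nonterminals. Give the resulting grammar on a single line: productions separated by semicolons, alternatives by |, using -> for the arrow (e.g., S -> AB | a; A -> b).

S -> f | fS | JfS; H -> J | f | Se; J -> S | e | HS

Nullable set: {H, J}.
S -> JfS: J nullable, giving JfS | fS.
H -> J: J nullable, giving J.
Drop J -> ε.
J -> HS: H nullable, giving HS | S.
Unchanged (no nullable symbols): S -> f; H -> Se; H -> f; J -> e.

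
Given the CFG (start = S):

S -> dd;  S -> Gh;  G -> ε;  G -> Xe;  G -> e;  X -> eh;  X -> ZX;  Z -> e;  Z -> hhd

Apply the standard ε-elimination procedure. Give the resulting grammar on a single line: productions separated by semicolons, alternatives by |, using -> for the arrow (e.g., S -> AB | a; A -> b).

S -> h | Gh | dd; G -> e | Xe; X -> ZX | eh; Z -> e | hhd

Nullable set: {G}.
S -> Gh: G nullable, giving Gh | h.
Drop G -> ε.
Unchanged (no nullable symbols): S -> dd; G -> Xe; G -> e; X -> ZX; X -> eh; Z -> e; Z -> hhd.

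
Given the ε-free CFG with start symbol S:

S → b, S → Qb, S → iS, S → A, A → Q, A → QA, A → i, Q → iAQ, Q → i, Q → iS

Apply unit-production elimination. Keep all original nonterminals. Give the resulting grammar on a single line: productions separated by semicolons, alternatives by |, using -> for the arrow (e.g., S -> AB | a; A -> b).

S -> b | i | QA | Qb | iS | iAQ; A -> i | QA | iS | iAQ; Q -> i | iS | iAQ

Unit productions: A->Q, S->A.
Unit pairs (A ⇒* B via units): (A,Q), (S,A), (S,Q).
S: inherits non-unit rules of {A, Q, S} → QA | Qb | b | i | iAQ | iS.
A: inherits non-unit rules of {A, Q} → QA | i | iAQ | iS.
Q: inherits non-unit rules of {Q} → i | iAQ | iS.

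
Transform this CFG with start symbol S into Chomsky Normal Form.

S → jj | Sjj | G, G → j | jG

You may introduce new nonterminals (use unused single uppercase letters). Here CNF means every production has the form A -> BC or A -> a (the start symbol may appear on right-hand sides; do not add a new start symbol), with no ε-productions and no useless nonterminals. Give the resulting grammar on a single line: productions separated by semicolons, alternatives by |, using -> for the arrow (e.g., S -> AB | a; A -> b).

No ε-productions.
After unit-elimination: S -> j | jG | jj | Sjj; G -> j | jG.
TERM: introduce A -> j and substitute in every rule of length ≥2.
BIN: S -> SAA becomes S -> SB, B -> AA.

S -> j | AA | AG | SB; A -> j; B -> AA; G -> j | AG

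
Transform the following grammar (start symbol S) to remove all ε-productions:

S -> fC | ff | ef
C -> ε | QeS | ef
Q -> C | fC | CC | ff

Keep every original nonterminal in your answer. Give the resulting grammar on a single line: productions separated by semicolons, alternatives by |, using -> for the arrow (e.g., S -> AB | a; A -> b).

Nullable set: {C, Q}.
S -> fC: C nullable, giving f | fC.
Drop C -> ε.
C -> QeS: Q nullable, giving QeS | eS.
Q -> C: C nullable, giving C.
Q -> CC: C, C nullable, giving C | CC.
Q -> fC: C nullable, giving f | fC.
Unchanged (no nullable symbols): S -> ef; S -> ff; C -> ef; Q -> ff.

S -> f | ef | fC | ff; C -> eS | ef | QeS; Q -> C | f | CC | fC | ff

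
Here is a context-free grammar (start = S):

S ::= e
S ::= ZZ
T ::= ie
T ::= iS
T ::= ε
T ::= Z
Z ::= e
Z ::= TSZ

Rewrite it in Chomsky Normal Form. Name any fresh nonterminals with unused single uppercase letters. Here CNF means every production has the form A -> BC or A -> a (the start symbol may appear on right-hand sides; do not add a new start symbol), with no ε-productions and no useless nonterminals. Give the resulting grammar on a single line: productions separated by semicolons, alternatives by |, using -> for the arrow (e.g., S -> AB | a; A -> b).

Nullable: {T}; after ε-elimination: S -> e | ZZ; T -> Z | iS | ie; Z -> e | SZ | TSZ.
After unit-elimination: S -> e | ZZ; T -> e | SZ | iS | ie | TSZ; Z -> e | SZ | TSZ.
TERM: introduce B -> e, A -> i and substitute in every rule of length ≥2.
BIN: T -> TSZ becomes T -> TC, C -> SZ; Z -> TSZ becomes Z -> TD, D -> SZ.

S -> e | ZZ; A -> i; B -> e; C -> SZ; D -> SZ; T -> e | AB | AS | SZ | TC; Z -> e | SZ | TD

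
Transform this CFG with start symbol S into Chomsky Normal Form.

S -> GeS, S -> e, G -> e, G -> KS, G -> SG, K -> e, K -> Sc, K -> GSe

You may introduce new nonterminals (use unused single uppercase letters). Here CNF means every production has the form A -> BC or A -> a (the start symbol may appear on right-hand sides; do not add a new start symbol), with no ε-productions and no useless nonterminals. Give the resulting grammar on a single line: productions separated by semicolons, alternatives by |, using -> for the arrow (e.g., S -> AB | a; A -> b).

S -> e | GD; A -> e; B -> c; C -> SA; D -> AS; G -> e | KS | SG; K -> e | GC | SB

No ε-productions.
No unit productions to eliminate.
TERM: introduce B -> c, A -> e and substitute in every rule of length ≥2.
BIN: K -> GSA becomes K -> GC, C -> SA; S -> GAS becomes S -> GD, D -> AS.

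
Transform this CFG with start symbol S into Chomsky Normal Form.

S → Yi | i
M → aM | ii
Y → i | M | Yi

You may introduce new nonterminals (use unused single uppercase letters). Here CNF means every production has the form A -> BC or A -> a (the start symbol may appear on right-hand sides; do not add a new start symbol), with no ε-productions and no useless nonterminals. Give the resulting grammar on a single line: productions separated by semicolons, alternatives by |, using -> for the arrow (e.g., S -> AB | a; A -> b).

S -> i | YB; A -> a; B -> i; M -> AM | BB; Y -> i | AM | BB | YB

No ε-productions.
After unit-elimination: S -> i | Yi; M -> aM | ii; Y -> i | Yi | aM | ii.
TERM: introduce A -> a, B -> i and substitute in every rule of length ≥2.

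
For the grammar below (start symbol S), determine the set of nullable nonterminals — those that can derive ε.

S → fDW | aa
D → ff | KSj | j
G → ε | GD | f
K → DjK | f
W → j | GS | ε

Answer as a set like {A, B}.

Directly nullable (have an ε-rule): {G, W}.
Not nullable: D, K, S — each has a terminal in every rule's right-hand side or depends on a non-nullable symbol.

{G, W}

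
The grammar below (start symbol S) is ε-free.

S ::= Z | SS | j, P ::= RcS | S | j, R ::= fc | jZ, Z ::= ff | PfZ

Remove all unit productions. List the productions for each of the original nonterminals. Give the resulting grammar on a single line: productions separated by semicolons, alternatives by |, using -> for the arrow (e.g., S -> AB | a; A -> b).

Unit productions: P->S, S->Z.
Unit pairs (A ⇒* B via units): (P,S), (P,Z), (S,Z).
S: inherits non-unit rules of {S, Z} → PfZ | SS | ff | j.
P: inherits non-unit rules of {P, S, Z} → PfZ | RcS | SS | ff | j.
R: inherits non-unit rules of {R} → fc | jZ.
Z: inherits non-unit rules of {Z} → PfZ | ff.

S -> j | SS | ff | PfZ; P -> j | SS | ff | PfZ | RcS; R -> fc | jZ; Z -> ff | PfZ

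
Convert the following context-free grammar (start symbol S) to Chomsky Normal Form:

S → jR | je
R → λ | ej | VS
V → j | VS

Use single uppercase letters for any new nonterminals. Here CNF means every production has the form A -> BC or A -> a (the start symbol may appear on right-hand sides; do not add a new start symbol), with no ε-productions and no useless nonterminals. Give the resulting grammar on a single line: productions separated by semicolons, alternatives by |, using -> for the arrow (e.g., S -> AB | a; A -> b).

Nullable: {R}; after ε-elimination: S -> j | jR | je; R -> VS | ej; V -> j | VS.
No unit productions to eliminate.
TERM: introduce A -> e, B -> j and substitute in every rule of length ≥2.

S -> j | BA | BR; A -> e; B -> j; R -> AB | VS; V -> j | VS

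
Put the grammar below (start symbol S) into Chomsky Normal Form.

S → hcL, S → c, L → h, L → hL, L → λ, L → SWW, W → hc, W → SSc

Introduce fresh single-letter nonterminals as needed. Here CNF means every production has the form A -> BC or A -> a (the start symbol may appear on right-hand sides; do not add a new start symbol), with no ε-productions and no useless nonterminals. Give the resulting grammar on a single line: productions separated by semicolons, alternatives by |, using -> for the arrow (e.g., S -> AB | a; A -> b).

S -> c | AB | AD; A -> h; B -> c; C -> WW; D -> BL; E -> SB; L -> h | AL | SC; W -> AB | SE

Nullable: {L}; after ε-elimination: S -> c | hc | hcL; L -> h | hL | SWW; W -> hc | SSc.
No unit productions to eliminate.
TERM: introduce B -> c, A -> h and substitute in every rule of length ≥2.
BIN: L -> SWW becomes L -> SC, C -> WW; S -> ABL becomes S -> AD, D -> BL; W -> SSB becomes W -> SE, E -> SB.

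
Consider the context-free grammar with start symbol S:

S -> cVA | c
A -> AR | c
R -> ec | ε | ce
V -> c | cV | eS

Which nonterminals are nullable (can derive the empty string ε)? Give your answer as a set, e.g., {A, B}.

{R}

Directly nullable (have an ε-rule): {R}.
Not nullable: A, S, V — each has a terminal in every rule's right-hand side or depends on a non-nullable symbol.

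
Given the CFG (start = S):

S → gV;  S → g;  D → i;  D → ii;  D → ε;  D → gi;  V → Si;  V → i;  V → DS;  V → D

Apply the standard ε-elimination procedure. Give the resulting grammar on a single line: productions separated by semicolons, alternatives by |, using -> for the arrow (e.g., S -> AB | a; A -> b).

Nullable set: {D, V}.
S -> gV: V nullable, giving g | gV.
Drop D -> ε.
V -> D: D nullable, giving D.
V -> DS: D nullable, giving DS | S.
Unchanged (no nullable symbols): S -> g; D -> gi; D -> i; D -> ii; V -> Si; V -> i.

S -> g | gV; D -> i | gi | ii; V -> D | S | i | DS | Si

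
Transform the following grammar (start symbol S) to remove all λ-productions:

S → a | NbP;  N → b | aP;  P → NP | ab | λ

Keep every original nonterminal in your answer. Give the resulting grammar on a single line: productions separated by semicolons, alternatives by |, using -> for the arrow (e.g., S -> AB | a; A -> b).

S -> a | Nb | NbP; N -> a | b | aP; P -> N | NP | ab

Nullable set: {P}.
S -> NbP: P nullable, giving Nb | NbP.
N -> aP: P nullable, giving a | aP.
Drop P -> λ.
P -> NP: P nullable, giving N | NP.
Unchanged (no nullable symbols): S -> a; N -> b; P -> ab.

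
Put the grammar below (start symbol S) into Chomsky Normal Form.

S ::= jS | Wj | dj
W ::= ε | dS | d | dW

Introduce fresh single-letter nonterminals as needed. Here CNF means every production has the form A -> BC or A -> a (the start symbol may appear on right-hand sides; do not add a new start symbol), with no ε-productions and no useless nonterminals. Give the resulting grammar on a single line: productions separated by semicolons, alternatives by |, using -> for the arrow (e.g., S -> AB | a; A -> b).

S -> j | AS | BA | WA; A -> j; B -> d; W -> d | BS | BW

Nullable: {W}; after ε-elimination: S -> j | Wj | dj | jS; W -> d | dS | dW.
No unit productions to eliminate.
TERM: introduce B -> d, A -> j and substitute in every rule of length ≥2.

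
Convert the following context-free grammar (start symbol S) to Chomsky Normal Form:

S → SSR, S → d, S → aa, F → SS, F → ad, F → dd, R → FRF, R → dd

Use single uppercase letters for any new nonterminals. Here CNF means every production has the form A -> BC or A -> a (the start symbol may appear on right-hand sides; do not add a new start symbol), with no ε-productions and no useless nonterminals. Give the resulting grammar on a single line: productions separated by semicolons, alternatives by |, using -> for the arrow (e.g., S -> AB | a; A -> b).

No ε-productions.
No unit productions to eliminate.
TERM: introduce A -> a, B -> d and substitute in every rule of length ≥2.
BIN: R -> FRF becomes R -> FC, C -> RF; S -> SSR becomes S -> SD, D -> SR.

S -> d | AA | SD; A -> a; B -> d; C -> RF; D -> SR; F -> AB | BB | SS; R -> BB | FC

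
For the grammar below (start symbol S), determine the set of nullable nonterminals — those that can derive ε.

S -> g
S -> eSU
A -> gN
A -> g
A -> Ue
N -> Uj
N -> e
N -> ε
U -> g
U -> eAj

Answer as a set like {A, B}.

Directly nullable (have an ε-rule): {N}.
Not nullable: A, S, U — each has a terminal in every rule's right-hand side or depends on a non-nullable symbol.

{N}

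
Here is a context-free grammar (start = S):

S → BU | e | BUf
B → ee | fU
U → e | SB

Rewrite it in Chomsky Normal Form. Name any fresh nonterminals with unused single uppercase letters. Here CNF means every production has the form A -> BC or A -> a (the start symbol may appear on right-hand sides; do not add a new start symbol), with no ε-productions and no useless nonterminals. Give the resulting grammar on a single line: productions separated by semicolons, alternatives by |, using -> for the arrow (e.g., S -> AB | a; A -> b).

S -> e | BD | BU; A -> e; B -> AA | CU; C -> f; D -> UC; U -> e | SB

No ε-productions.
No unit productions to eliminate.
TERM: introduce A -> e, C -> f and substitute in every rule of length ≥2.
BIN: S -> BUC becomes S -> BD, D -> UC.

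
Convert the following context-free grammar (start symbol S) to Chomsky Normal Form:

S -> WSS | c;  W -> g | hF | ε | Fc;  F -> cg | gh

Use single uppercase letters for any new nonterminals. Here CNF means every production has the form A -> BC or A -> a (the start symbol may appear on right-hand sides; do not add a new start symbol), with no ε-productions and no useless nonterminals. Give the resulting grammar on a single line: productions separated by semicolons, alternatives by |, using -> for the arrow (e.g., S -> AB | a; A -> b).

Nullable: {W}; after ε-elimination: S -> c | SS | WSS; F -> cg | gh; W -> g | Fc | hF.
No unit productions to eliminate.
TERM: introduce A -> c, B -> g, C -> h and substitute in every rule of length ≥2.
BIN: S -> WSS becomes S -> WD, D -> SS.

S -> c | SS | WD; A -> c; B -> g; C -> h; D -> SS; F -> AB | BC; W -> g | CF | FA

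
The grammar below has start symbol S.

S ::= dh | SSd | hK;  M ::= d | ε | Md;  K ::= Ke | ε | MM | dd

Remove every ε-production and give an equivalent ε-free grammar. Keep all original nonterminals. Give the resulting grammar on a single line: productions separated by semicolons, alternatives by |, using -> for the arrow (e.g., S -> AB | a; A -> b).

S -> h | dh | hK | SSd; K -> M | e | Ke | MM | dd; M -> d | Md

Nullable set: {K, M}.
S -> hK: K nullable, giving h | hK.
Drop K -> ε.
K -> Ke: K nullable, giving Ke | e.
K -> MM: M, M nullable, giving M | MM.
Drop M -> ε.
M -> Md: M nullable, giving Md | d.
Unchanged (no nullable symbols): S -> SSd; S -> dh; K -> dd; M -> d.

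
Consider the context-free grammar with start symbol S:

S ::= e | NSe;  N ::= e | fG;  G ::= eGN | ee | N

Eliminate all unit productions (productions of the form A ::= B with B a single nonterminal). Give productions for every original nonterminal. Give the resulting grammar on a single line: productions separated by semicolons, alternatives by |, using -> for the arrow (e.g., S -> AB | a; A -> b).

Unit productions: G->N.
Unit pairs (A ⇒* B via units): (G,N).
S: inherits non-unit rules of {S} → NSe | e.
G: inherits non-unit rules of {G, N} → e | eGN | ee | fG.
N: inherits non-unit rules of {N} → e | fG.

S -> e | NSe; G -> e | ee | fG | eGN; N -> e | fG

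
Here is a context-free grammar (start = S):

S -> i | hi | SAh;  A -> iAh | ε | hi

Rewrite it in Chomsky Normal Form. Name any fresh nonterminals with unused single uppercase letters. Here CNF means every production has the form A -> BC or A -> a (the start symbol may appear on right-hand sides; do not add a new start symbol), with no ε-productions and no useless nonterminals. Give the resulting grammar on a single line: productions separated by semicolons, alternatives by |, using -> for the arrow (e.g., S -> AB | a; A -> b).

S -> i | BC | SB | SE; A -> BC | CB | CD; B -> h; C -> i; D -> AB; E -> AB

Nullable: {A}; after ε-elimination: S -> i | Sh | hi | SAh; A -> hi | ih | iAh.
No unit productions to eliminate.
TERM: introduce B -> h, C -> i and substitute in every rule of length ≥2.
BIN: A -> CAB becomes A -> CD, D -> AB; S -> SAB becomes S -> SE, E -> AB.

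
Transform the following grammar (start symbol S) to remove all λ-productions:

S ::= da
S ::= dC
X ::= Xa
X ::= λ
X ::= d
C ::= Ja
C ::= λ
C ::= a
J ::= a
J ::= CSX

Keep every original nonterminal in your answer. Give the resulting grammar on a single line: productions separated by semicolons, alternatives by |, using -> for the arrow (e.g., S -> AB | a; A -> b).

S -> d | dC | da; C -> a | Ja; J -> S | a | CS | SX | CSX; X -> a | d | Xa

Nullable set: {C, X}.
S -> dC: C nullable, giving d | dC.
Drop C -> λ.
J -> CSX: C, X nullable, giving CS | CSX | S | SX.
Drop X -> λ.
X -> Xa: X nullable, giving Xa | a.
Unchanged (no nullable symbols): S -> da; C -> Ja; C -> a; J -> a; X -> d.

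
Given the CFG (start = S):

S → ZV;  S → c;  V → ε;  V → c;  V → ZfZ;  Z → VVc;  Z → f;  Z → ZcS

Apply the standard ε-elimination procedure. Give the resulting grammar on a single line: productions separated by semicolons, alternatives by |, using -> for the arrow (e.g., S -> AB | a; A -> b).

Nullable set: {V}.
S -> ZV: V nullable, giving Z | ZV.
Drop V -> ε.
Z -> VVc: V, V nullable, giving VVc | Vc | c.
Unchanged (no nullable symbols): S -> c; V -> ZfZ; V -> c; Z -> ZcS; Z -> f.

S -> Z | c | ZV; V -> c | ZfZ; Z -> c | f | Vc | VVc | ZcS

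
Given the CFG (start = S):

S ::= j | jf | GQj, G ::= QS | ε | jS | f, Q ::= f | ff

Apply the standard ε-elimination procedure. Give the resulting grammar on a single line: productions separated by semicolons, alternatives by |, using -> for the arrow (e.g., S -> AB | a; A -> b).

S -> j | Qj | jf | GQj; G -> f | QS | jS; Q -> f | ff

Nullable set: {G}.
S -> GQj: G nullable, giving GQj | Qj.
Drop G -> ε.
Unchanged (no nullable symbols): S -> j; S -> jf; G -> QS; G -> f; G -> jS; Q -> f; Q -> ff.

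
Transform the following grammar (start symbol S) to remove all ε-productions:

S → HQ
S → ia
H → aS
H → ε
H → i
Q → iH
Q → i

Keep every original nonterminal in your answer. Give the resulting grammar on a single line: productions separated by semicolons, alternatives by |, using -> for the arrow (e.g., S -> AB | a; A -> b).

S -> Q | HQ | ia; H -> i | aS; Q -> i | iH

Nullable set: {H}.
S -> HQ: H nullable, giving HQ | Q.
Drop H -> ε.
Q -> iH: H nullable, giving i | iH.
Unchanged (no nullable symbols): S -> ia; H -> aS; H -> i; Q -> i.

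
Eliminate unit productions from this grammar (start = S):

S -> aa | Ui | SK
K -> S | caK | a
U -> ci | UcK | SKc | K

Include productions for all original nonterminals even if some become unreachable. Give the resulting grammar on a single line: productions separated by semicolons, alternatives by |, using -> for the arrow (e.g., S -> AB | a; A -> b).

S -> SK | Ui | aa; K -> a | SK | Ui | aa | caK; U -> a | SK | Ui | aa | ci | SKc | UcK | caK

Unit productions: K->S, U->K.
Unit pairs (A ⇒* B via units): (K,S), (U,K), (U,S).
S: inherits non-unit rules of {S} → SK | Ui | aa.
K: inherits non-unit rules of {K, S} → SK | Ui | a | aa | caK.
U: inherits non-unit rules of {K, S, U} → SK | SKc | UcK | Ui | a | aa | caK | ci.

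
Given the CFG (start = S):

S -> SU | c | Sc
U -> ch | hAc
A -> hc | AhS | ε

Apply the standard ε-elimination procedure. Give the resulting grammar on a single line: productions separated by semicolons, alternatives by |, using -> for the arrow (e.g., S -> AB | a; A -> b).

S -> c | SU | Sc; A -> hS | hc | AhS; U -> ch | hc | hAc

Nullable set: {A}.
Drop A -> ε.
A -> AhS: A nullable, giving AhS | hS.
U -> hAc: A nullable, giving hAc | hc.
Unchanged (no nullable symbols): S -> SU; S -> Sc; S -> c; A -> hc; U -> ch.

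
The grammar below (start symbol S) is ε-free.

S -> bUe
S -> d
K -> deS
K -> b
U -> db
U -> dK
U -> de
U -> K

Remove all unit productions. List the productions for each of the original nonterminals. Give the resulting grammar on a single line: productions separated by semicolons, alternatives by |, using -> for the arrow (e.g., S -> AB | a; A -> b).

S -> d | bUe; K -> b | deS; U -> b | dK | db | de | deS

Unit productions: U->K.
Unit pairs (A ⇒* B via units): (U,K).
S: inherits non-unit rules of {S} → bUe | d.
K: inherits non-unit rules of {K} → b | deS.
U: inherits non-unit rules of {K, U} → b | dK | db | de | deS.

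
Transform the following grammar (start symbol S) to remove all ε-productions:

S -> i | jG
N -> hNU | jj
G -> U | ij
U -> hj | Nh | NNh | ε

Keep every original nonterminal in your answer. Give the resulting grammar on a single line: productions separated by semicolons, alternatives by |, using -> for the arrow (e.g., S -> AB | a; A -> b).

Nullable set: {G, U}.
S -> jG: G nullable, giving j | jG.
G -> U: U nullable, giving U.
N -> hNU: U nullable, giving hN | hNU.
Drop U -> ε.
Unchanged (no nullable symbols): S -> i; G -> ij; N -> jj; U -> NNh; U -> Nh; U -> hj.

S -> i | j | jG; G -> U | ij; N -> hN | jj | hNU; U -> Nh | hj | NNh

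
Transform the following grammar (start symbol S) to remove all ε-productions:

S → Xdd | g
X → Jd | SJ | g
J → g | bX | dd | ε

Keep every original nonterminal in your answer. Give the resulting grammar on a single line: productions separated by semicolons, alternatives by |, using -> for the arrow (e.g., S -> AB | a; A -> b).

S -> g | Xdd; J -> g | bX | dd; X -> S | d | g | Jd | SJ

Nullable set: {J}.
Drop J -> ε.
X -> Jd: J nullable, giving Jd | d.
X -> SJ: J nullable, giving S | SJ.
Unchanged (no nullable symbols): S -> Xdd; S -> g; J -> bX; J -> dd; J -> g; X -> g.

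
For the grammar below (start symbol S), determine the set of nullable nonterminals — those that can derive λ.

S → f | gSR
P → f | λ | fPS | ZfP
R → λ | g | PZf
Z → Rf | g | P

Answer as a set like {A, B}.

{P, R, Z}

Directly nullable (have an ε-rule): {P, R}.
Z is nullable via Z -> P (every symbol on the right is already known nullable).
Not nullable: S — each has a terminal in every rule's right-hand side or depends on a non-nullable symbol.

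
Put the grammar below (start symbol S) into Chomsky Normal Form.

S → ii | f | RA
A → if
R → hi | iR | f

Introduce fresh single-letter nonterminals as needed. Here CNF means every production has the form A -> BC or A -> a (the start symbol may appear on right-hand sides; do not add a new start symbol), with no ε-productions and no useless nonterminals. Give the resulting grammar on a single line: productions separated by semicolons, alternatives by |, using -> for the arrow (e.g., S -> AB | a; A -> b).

S -> f | BB | RA; A -> BC; B -> i; C -> f; D -> h; R -> f | BR | DB

No ε-productions.
No unit productions to eliminate.
TERM: introduce C -> f, D -> h, B -> i and substitute in every rule of length ≥2.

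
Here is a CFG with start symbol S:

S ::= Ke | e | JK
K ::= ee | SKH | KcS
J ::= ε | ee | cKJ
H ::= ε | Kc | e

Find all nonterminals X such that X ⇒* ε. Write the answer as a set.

Directly nullable (have an ε-rule): {H, J}.
Not nullable: K, S — each has a terminal in every rule's right-hand side or depends on a non-nullable symbol.

{H, J}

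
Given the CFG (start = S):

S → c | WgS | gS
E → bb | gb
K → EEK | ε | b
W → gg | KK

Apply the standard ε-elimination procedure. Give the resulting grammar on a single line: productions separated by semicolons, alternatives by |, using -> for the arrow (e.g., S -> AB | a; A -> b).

Nullable set: {K, W}.
S -> WgS: W nullable, giving WgS | gS.
Drop K -> ε.
K -> EEK: K nullable, giving EE | EEK.
W -> KK: K, K nullable, giving K | KK.
Unchanged (no nullable symbols): S -> c; S -> gS; E -> bb; E -> gb; K -> b; W -> gg.

S -> c | gS | WgS; E -> bb | gb; K -> b | EE | EEK; W -> K | KK | gg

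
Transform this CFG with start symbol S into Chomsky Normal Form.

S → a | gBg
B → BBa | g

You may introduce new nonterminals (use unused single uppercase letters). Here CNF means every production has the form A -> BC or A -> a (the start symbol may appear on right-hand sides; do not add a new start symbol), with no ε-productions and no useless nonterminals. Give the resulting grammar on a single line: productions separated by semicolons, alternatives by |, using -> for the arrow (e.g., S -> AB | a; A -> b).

No ε-productions.
No unit productions to eliminate.
TERM: introduce A -> a, C -> g and substitute in every rule of length ≥2.
BIN: B -> BBA becomes B -> BD, D -> BA; S -> CBC becomes S -> CE, E -> BC.

S -> a | CE; A -> a; B -> g | BD; C -> g; D -> BA; E -> BC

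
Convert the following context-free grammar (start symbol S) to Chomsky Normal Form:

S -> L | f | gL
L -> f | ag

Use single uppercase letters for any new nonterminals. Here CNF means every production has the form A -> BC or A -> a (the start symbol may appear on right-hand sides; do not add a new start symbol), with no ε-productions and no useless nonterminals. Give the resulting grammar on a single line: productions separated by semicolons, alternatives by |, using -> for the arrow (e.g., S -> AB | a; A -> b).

S -> f | AB | BL; A -> a; B -> g; L -> f | AB

No ε-productions.
After unit-elimination: S -> f | ag | gL; L -> f | ag.
TERM: introduce A -> a, B -> g and substitute in every rule of length ≥2.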